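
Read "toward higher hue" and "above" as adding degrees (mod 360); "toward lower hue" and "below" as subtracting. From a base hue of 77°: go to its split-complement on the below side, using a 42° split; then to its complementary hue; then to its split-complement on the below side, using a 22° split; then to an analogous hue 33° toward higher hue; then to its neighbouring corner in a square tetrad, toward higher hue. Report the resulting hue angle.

+138° (split-comp 42° ↓): 77 + 138 = 215°
+180° (complement): 215 + 180 = 395 → 395 − 360 = 35°
+158° (split-comp 22° ↓): 35 + 158 = 193°
+33° (analog 33° ↑): 193 + 33 = 226°
+90° (square ↑): 226 + 90 = 316°

316°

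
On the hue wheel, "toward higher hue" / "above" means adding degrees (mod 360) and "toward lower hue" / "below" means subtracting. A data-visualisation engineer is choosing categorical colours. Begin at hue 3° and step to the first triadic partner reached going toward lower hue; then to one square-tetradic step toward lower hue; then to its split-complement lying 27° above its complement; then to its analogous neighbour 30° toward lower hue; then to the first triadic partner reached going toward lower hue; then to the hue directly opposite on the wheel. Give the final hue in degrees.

−120° (triadic ↓): 3 − 120 = -117 → -117 + 360 = 243°
−90° (square ↓): 243 − 90 = 153°
+207° (split-comp 27° ↑): 153 + 207 = 360 → 360 − 360 = 0°
−30° (analog 30° ↓): 0 − 30 = -30 → -30 + 360 = 330°
−120° (triadic ↓): 330 − 120 = 210°
+180° (complement): 210 + 180 = 390 → 390 − 360 = 30°

30°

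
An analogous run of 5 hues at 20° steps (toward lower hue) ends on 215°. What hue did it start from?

295°

4 steps of 20° (toward lower hue) give a net shift of −80°.
Start = end − shift: 215 + 80 = 295°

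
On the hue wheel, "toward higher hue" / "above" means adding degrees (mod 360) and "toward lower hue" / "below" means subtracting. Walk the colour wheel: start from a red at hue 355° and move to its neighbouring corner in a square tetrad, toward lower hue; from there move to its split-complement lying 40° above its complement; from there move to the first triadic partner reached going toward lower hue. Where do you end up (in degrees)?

355 − 90 = 265°   (square ↓)
265 + 220 = 485 → 485 − 360 = 125°   (split-comp 40° ↑)
125 − 120 = 5°   (triadic ↓)

5°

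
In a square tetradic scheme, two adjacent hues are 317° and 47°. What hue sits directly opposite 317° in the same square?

137°

A square tetradic scheme places four hues 90° apart; opposite corners are 180° apart.
317 + 180 = 497 → 497 − 360 = 137°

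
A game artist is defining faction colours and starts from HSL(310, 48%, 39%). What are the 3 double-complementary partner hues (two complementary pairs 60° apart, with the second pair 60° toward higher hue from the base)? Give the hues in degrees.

10°, 130°, and 190°

A rectangular tetradic uses two complementary pairs 60° apart: offsets 0°, 60°, 180°, 240°.
310 + 60 = 370 → 370 − 360 = 10°
310 + 180 = 490 → 490 − 360 = 130°
310 + 240 = 550 → 550 − 360 = 190°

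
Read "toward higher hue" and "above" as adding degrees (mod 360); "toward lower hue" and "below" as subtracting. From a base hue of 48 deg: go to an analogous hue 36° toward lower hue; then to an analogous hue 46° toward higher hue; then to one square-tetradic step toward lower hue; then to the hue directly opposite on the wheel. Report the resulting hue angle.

−36° (analog 36° ↓): 48 − 36 = 12°
+46° (analog 46° ↑): 12 + 46 = 58°
−90° (square ↓): 58 − 90 = -32 → -32 + 360 = 328°
+180° (complement): 328 + 180 = 508 → 508 − 360 = 148°

148°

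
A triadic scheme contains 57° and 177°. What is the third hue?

A triad spaces three hues 120° apart.
The full set is {57°, 177°, 297°}.

297°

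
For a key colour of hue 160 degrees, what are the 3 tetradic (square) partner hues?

160 + 90 = 250°
160 + 180 = 340°
160 + 270 = 430 → 430 − 360 = 70°

250°, 340°, and 70°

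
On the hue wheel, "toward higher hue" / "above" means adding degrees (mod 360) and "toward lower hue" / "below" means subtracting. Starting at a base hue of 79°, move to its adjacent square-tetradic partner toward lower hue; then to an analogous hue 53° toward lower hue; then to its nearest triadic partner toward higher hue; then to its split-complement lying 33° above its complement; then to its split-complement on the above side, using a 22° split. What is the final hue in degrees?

square ↓ −90°: 79 − 90 = -11 → -11 + 360 = 349°
analog 53° ↓ −53°: 349 − 53 = 296°
triadic ↑ +120°: 296 + 120 = 416 → 416 − 360 = 56°
split-comp 33° ↑ +213°: 56 + 213 = 269°
split-comp 22° ↑ +202°: 269 + 202 = 471 → 471 − 360 = 111°

111°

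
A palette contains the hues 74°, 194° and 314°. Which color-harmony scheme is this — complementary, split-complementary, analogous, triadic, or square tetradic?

Sort the hues: 74°, 194°, 314°.
Successive gaps around the wheel: 120°, 120°, 120°.
Three hues equally spaced 120° apart form a triad.

triadic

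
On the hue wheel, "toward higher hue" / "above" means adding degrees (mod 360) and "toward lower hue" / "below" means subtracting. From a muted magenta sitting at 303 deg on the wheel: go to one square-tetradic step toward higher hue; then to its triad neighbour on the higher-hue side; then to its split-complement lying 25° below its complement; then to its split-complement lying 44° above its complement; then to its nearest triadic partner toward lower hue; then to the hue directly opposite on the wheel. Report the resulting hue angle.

232°

+90° (square ↑): 303 + 90 = 393 → 393 − 360 = 33°
+120° (triadic ↑): 33 + 120 = 153°
+155° (split-comp 25° ↓): 153 + 155 = 308°
+224° (split-comp 44° ↑): 308 + 224 = 532 → 532 − 360 = 172°
−120° (triadic ↓): 172 − 120 = 52°
+180° (complement): 52 + 180 = 232°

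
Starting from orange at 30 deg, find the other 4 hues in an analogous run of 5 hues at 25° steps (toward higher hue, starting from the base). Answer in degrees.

30 + 25 = 55°
30 + 50 = 80°
30 + 75 = 105°
30 + 100 = 130°

55°, 80°, 105° and 130°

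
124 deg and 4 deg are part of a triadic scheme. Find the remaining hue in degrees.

A triad places three hues 120° apart.
The full set through 4° is {4°, 124°, 244°}.
Given {4°, 124°}, the missing hue is 244°.

244°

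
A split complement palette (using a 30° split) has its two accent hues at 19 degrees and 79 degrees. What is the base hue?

229°

The accents sit 30° either side of the complement, so the complement is their short-arc midpoint on the wheel.
Short-arc midpoint of 19° and 79°: 49°.
Base is 180° from the complement: 49 − 180 = -131 → -131 + 360 = 229°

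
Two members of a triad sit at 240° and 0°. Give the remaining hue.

120°

A triad spaces three hues 120° apart.
The full set is {0°, 120°, 240°}.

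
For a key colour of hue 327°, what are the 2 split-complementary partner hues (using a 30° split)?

Complement of 327°: 327 + 180 = 507 → 507 − 360 = 147°
147 − 30 = 117°
147 + 30 = 177°

117° and 177°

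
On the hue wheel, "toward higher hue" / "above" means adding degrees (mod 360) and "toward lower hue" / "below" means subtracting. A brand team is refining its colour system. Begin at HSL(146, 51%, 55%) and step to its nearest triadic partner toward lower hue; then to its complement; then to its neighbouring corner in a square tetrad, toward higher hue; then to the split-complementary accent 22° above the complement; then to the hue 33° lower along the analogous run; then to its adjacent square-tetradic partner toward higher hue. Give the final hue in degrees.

triadic ↓ −120°: 146 − 120 = 26°
complement +180°: 26 + 180 = 206°
square ↑ +90°: 206 + 90 = 296°
split-comp 22° ↑ +202°: 296 + 202 = 498 → 498 − 360 = 138°
analog 33° ↓ −33°: 138 − 33 = 105°
square ↑ +90°: 105 + 90 = 195°

195°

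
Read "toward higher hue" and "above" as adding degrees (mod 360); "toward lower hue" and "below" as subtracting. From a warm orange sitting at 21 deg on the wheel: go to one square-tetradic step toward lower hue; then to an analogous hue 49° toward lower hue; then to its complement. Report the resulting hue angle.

62°

square ↓ −90°: 21 − 90 = -69 → -69 + 360 = 291°
analog 49° ↓ −49°: 291 − 49 = 242°
complement +180°: 242 + 180 = 422 → 422 − 360 = 62°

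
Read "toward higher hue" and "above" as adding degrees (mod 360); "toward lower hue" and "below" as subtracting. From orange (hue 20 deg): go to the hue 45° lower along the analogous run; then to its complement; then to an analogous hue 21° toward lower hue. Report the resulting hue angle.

134°

−45° (analog 45° ↓): 20 − 45 = -25 → -25 + 360 = 335°
+180° (complement): 335 + 180 = 515 → 515 − 360 = 155°
−21° (analog 21° ↓): 155 − 21 = 134°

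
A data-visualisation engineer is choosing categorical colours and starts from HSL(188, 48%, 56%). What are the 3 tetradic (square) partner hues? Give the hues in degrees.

A square tetradic scheme places four hues every 90°.
188 + 90 = 278°
188 + 180 = 368 → 368 − 360 = 8°
188 + 270 = 458 → 458 − 360 = 98°

278°, 8°, 98°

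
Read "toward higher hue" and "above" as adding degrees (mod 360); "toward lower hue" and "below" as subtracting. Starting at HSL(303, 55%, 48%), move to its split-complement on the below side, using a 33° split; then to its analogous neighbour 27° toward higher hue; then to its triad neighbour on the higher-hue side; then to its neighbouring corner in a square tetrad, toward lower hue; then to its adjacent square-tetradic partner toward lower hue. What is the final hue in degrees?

+147° (split-comp 33° ↓): 303 + 147 = 450 → 450 − 360 = 90°
+27° (analog 27° ↑): 90 + 27 = 117°
+120° (triadic ↑): 117 + 120 = 237°
−90° (square ↓): 237 − 90 = 147°
−90° (square ↓): 147 − 90 = 57°

57°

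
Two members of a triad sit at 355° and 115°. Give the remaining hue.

235°

A triad spaces three hues 120° apart.
The full set is {115°, 235°, 355°}.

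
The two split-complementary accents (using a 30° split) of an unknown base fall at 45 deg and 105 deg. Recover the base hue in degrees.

The accents sit 30° either side of the complement, so the complement is their short-arc midpoint on the wheel.
Short-arc midpoint of 45° and 105°: 75°.
Base is 180° from the complement: 75 − 180 = -105 → -105 + 360 = 255°

255°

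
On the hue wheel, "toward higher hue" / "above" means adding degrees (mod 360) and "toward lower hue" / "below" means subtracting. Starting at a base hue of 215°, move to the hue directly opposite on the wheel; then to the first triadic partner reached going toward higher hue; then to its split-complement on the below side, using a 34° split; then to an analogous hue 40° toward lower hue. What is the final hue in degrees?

261°

complement +180°: 215 + 180 = 395 → 395 − 360 = 35°
triadic ↑ +120°: 35 + 120 = 155°
split-comp 34° ↓ +146°: 155 + 146 = 301°
analog 40° ↓ −40°: 301 − 40 = 261°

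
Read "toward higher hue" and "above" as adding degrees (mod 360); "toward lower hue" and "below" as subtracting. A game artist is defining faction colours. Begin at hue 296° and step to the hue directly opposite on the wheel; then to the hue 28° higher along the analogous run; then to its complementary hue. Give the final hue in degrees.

324°

complement +180°: 296 + 180 = 476 → 476 − 360 = 116°
analog 28° ↑ +28°: 116 + 28 = 144°
complement +180°: 144 + 180 = 324°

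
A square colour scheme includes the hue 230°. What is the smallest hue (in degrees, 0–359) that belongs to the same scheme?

A square tetradic scheme places four hues every 90°.
The full set through 230° is {50°, 140°, 230°, 320°}.

50°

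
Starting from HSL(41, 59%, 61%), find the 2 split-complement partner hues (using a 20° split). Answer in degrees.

Split-complementary hues sit 20° either side of the complement.
Complement of 41 degrees: 41 + 180 = 221°
221 − 20 = 201°
221 + 20 = 241°

201° and 241°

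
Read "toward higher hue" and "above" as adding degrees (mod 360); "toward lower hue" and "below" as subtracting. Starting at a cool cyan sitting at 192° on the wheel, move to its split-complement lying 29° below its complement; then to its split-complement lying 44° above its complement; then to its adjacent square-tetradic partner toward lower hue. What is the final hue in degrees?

117°

split-comp 29° ↓ +151°: 192 + 151 = 343°
split-comp 44° ↑ +224°: 343 + 224 = 567 → 567 − 360 = 207°
square ↓ −90°: 207 − 90 = 117°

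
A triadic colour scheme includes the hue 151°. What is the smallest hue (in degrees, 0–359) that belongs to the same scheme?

A triad places three hues 120° apart.
The full set through 151° is {31°, 151°, 271°}.

31°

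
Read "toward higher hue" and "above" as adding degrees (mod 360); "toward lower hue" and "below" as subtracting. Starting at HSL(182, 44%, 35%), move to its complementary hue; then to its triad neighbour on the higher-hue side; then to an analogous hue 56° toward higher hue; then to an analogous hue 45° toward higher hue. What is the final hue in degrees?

+180° (complement): 182 + 180 = 362 → 362 − 360 = 2°
+120° (triadic ↑): 2 + 120 = 122°
+56° (analog 56° ↑): 122 + 56 = 178°
+45° (analog 45° ↑): 178 + 45 = 223°

223°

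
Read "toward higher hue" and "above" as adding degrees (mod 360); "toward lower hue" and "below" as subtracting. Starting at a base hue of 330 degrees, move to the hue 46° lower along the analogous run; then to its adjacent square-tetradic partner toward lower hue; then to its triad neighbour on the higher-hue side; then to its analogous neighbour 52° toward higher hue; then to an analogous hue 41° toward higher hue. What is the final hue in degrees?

330 − 46 = 284°   (analog 46° ↓)
284 − 90 = 194°   (square ↓)
194 + 120 = 314°   (triadic ↑)
314 + 52 = 366 → 366 − 360 = 6°   (analog 52° ↑)
6 + 41 = 47°   (analog 41° ↑)

47°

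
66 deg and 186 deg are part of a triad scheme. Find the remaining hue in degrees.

A triad places three hues 120° apart.
The full set through 66° is {66°, 186°, 306°}.
Given {66°, 186°}, the missing hue is 306°.

306°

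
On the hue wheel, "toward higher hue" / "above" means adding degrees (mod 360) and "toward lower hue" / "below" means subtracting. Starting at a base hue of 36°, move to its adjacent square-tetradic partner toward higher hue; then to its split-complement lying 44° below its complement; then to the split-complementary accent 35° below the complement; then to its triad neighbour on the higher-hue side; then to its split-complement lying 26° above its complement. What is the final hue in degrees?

13°

+90° (square ↑): 36 + 90 = 126°
+136° (split-comp 44° ↓): 126 + 136 = 262°
+145° (split-comp 35° ↓): 262 + 145 = 407 → 407 − 360 = 47°
+120° (triadic ↑): 47 + 120 = 167°
+206° (split-comp 26° ↑): 167 + 206 = 373 → 373 − 360 = 13°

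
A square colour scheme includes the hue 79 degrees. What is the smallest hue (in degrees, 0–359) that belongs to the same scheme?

79°

A square tetradic scheme places four hues every 90°.
The full set through 79° is {79°, 169°, 259°, 349°}.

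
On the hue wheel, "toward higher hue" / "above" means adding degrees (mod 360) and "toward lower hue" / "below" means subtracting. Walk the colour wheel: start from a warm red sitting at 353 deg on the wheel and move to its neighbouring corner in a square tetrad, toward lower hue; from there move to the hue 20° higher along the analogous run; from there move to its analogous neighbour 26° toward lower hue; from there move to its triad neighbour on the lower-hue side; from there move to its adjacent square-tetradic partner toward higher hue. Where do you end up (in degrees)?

−90° (square ↓): 353 − 90 = 263°
+20° (analog 20° ↑): 263 + 20 = 283°
−26° (analog 26° ↓): 283 − 26 = 257°
−120° (triadic ↓): 257 − 120 = 137°
+90° (square ↑): 137 + 90 = 227°

227°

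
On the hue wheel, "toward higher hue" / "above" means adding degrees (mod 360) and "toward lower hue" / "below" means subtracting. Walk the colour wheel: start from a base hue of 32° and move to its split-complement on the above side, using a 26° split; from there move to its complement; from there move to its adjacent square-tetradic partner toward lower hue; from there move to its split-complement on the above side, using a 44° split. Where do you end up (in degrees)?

+206° (split-comp 26° ↑): 32 + 206 = 238°
+180° (complement): 238 + 180 = 418 → 418 − 360 = 58°
−90° (square ↓): 58 − 90 = -32 → -32 + 360 = 328°
+224° (split-comp 44° ↑): 328 + 224 = 552 → 552 − 360 = 192°

192°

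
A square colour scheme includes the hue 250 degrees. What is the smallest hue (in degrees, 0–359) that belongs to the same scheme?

70°

A square tetradic scheme places four hues every 90°.
The full set through 250° is {70°, 160°, 250°, 340°}.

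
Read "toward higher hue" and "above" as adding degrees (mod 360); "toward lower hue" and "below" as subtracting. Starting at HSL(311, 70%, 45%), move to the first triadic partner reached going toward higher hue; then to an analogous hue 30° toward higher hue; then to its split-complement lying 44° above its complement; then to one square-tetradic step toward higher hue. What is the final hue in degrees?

+120° (triadic ↑): 311 + 120 = 431 → 431 − 360 = 71°
+30° (analog 30° ↑): 71 + 30 = 101°
+224° (split-comp 44° ↑): 101 + 224 = 325°
+90° (square ↑): 325 + 90 = 415 → 415 − 360 = 55°

55°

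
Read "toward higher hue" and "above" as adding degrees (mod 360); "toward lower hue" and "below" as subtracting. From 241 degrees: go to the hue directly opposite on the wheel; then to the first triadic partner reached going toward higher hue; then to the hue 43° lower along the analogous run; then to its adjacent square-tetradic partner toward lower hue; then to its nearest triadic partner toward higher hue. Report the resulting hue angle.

+180° (complement): 241 + 180 = 421 → 421 − 360 = 61°
+120° (triadic ↑): 61 + 120 = 181°
−43° (analog 43° ↓): 181 − 43 = 138°
−90° (square ↓): 138 − 90 = 48°
+120° (triadic ↑): 48 + 120 = 168°

168°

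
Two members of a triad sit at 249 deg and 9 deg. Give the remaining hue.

A triad spaces three hues 120° apart.
The full set is {9°, 129°, 249°}.

129°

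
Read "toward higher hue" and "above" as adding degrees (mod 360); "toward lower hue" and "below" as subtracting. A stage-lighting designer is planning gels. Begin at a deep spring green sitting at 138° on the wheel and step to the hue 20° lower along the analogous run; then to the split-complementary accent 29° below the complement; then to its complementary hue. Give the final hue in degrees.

−20° (analog 20° ↓): 138 − 20 = 118°
+151° (split-comp 29° ↓): 118 + 151 = 269°
+180° (complement): 269 + 180 = 449 → 449 − 360 = 89°

89°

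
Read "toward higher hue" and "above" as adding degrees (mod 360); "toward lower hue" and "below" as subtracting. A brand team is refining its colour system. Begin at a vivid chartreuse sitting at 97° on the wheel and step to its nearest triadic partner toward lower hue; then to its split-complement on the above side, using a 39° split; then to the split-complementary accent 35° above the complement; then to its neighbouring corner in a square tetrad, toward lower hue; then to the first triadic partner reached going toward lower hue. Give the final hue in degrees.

−120° (triadic ↓): 97 − 120 = -23 → -23 + 360 = 337°
+219° (split-comp 39° ↑): 337 + 219 = 556 → 556 − 360 = 196°
+215° (split-comp 35° ↑): 196 + 215 = 411 → 411 − 360 = 51°
−90° (square ↓): 51 − 90 = -39 → -39 + 360 = 321°
−120° (triadic ↓): 321 − 120 = 201°

201°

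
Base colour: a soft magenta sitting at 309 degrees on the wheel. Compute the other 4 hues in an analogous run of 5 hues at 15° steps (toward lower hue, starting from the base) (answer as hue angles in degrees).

294°, 279°, 264°, and 249°

Analogous hues sit every 15° along the wheel.
309 − 15 = 294°
309 − 30 = 279°
309 − 45 = 264°
309 − 60 = 249°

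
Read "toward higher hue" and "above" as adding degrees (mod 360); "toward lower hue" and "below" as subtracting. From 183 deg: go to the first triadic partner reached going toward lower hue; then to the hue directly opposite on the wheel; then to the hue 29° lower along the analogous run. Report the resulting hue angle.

triadic ↓ −120°: 183 − 120 = 63°
complement +180°: 63 + 180 = 243°
analog 29° ↓ −29°: 243 − 29 = 214°

214°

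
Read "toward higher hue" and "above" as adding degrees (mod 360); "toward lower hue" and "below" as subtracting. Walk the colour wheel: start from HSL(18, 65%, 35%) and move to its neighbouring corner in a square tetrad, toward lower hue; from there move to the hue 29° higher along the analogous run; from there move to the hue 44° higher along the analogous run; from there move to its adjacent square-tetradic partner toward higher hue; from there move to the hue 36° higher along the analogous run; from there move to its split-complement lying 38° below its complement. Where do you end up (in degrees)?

square ↓ −90°: 18 − 90 = -72 → -72 + 360 = 288°
analog 29° ↑ +29°: 288 + 29 = 317°
analog 44° ↑ +44°: 317 + 44 = 361 → 361 − 360 = 1°
square ↑ +90°: 1 + 90 = 91°
analog 36° ↑ +36°: 91 + 36 = 127°
split-comp 38° ↓ +142°: 127 + 142 = 269°

269°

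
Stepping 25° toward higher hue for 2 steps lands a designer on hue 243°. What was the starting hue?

2 steps of 25° (toward higher hue) give a net shift of +50°.
Start = end − shift: 243 − 50 = 193°

193°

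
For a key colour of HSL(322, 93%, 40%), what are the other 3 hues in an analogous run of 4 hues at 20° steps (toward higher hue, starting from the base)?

342°, 2°, and 22°

Analogous hues sit every 20° along the wheel.
322 + 20 = 342°
322 + 40 = 362 → 362 − 360 = 2°
322 + 60 = 382 → 382 − 360 = 22°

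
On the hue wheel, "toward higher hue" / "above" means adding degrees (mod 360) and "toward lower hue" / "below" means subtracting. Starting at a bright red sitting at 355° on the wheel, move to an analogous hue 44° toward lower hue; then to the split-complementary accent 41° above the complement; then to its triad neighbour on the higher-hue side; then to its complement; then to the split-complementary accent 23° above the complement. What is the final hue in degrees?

315°

−44° (analog 44° ↓): 355 − 44 = 311°
+221° (split-comp 41° ↑): 311 + 221 = 532 → 532 − 360 = 172°
+120° (triadic ↑): 172 + 120 = 292°
+180° (complement): 292 + 180 = 472 → 472 − 360 = 112°
+203° (split-comp 23° ↑): 112 + 203 = 315°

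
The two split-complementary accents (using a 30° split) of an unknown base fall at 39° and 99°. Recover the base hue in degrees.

The accents sit 30° either side of the complement, so the complement is their short-arc midpoint on the wheel.
Short-arc midpoint of 39° and 99°: 69°.
Base is 180° from the complement: 69 − 180 = -111 → -111 + 360 = 249°

249°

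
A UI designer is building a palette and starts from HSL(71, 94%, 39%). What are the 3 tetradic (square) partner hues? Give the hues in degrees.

A square tetradic scheme places four hues every 90°.
71 + 90 = 161°
71 + 180 = 251°
71 + 270 = 341°

161°, 251° and 341°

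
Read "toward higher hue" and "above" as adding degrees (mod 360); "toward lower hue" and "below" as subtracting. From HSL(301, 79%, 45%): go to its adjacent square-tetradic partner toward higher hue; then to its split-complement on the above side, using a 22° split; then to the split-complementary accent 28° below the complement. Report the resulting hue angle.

25°

square ↑ +90°: 301 + 90 = 391 → 391 − 360 = 31°
split-comp 22° ↑ +202°: 31 + 202 = 233°
split-comp 28° ↓ +152°: 233 + 152 = 385 → 385 − 360 = 25°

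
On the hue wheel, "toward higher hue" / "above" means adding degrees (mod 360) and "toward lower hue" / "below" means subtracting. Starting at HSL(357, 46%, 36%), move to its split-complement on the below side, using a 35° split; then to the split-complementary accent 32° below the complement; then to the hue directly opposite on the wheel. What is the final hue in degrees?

110°

357 + 145 = 502 → 502 − 360 = 142°   (split-comp 35° ↓)
142 + 148 = 290°   (split-comp 32° ↓)
290 + 180 = 470 → 470 − 360 = 110°   (complement)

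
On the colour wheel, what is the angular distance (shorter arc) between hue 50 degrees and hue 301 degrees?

109°

|50 − 301| = 251.
The shorter arc is 360 − 251 = 109°.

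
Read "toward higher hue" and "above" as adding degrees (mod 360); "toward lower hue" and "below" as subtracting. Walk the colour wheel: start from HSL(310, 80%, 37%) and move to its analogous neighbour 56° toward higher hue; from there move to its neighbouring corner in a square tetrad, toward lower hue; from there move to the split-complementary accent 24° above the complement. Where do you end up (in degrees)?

120°

310 + 56 = 366 → 366 − 360 = 6°   (analog 56° ↑)
6 − 90 = -84 → -84 + 360 = 276°   (square ↓)
276 + 204 = 480 → 480 − 360 = 120°   (split-comp 24° ↑)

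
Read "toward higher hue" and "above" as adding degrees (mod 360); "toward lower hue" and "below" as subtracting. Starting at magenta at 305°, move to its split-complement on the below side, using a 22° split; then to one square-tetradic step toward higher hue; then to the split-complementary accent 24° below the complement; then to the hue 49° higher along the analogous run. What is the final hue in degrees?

split-comp 22° ↓ +158°: 305 + 158 = 463 → 463 − 360 = 103°
square ↑ +90°: 103 + 90 = 193°
split-comp 24° ↓ +156°: 193 + 156 = 349°
analog 49° ↑ +49°: 349 + 49 = 398 → 398 − 360 = 38°

38°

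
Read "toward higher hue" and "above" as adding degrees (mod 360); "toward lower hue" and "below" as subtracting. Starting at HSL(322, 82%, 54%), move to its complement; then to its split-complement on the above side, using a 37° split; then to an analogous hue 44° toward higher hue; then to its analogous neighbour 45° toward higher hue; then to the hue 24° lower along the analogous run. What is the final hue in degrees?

complement +180°: 322 + 180 = 502 → 502 − 360 = 142°
split-comp 37° ↑ +217°: 142 + 217 = 359°
analog 44° ↑ +44°: 359 + 44 = 403 → 403 − 360 = 43°
analog 45° ↑ +45°: 43 + 45 = 88°
analog 24° ↓ −24°: 88 − 24 = 64°

64°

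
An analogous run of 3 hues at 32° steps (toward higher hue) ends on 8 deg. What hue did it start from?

304°

2 steps of 32° (toward higher hue) give a net shift of +64°.
Start = end − shift: 8 − 64 = -56 → -56 + 360 = 304°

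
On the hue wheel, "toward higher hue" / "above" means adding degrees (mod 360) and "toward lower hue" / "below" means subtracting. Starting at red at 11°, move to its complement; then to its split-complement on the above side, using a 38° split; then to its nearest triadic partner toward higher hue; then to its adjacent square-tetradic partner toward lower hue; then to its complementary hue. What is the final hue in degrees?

11 + 180 = 191°   (complement)
191 + 218 = 409 → 409 − 360 = 49°   (split-comp 38° ↑)
49 + 120 = 169°   (triadic ↑)
169 − 90 = 79°   (square ↓)
79 + 180 = 259°   (complement)

259°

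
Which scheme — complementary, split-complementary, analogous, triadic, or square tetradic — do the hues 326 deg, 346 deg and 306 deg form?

analogous

Sort the hues: 306°, 326°, 346°.
Successive gaps around the wheel: 20°, 20°, 320°.
A run of hues at equal small steps (20°) with one large closing gap is an analogous group.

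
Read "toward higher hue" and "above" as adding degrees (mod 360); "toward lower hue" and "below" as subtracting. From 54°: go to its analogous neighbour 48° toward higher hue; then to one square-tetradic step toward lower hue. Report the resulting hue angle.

12°

analog 48° ↑ +48°: 54 + 48 = 102°
square ↓ −90°: 102 − 90 = 12°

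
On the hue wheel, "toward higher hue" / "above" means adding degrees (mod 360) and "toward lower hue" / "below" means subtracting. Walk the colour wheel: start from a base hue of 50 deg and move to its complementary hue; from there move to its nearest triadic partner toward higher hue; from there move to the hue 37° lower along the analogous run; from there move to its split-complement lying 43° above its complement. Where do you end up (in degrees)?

50 + 180 = 230°   (complement)
230 + 120 = 350°   (triadic ↑)
350 − 37 = 313°   (analog 37° ↓)
313 + 223 = 536 → 536 − 360 = 176°   (split-comp 43° ↑)

176°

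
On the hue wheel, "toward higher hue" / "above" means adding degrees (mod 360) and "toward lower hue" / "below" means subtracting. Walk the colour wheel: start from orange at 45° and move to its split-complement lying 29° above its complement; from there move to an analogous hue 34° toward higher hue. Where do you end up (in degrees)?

288°

+209° (split-comp 29° ↑): 45 + 209 = 254°
+34° (analog 34° ↑): 254 + 34 = 288°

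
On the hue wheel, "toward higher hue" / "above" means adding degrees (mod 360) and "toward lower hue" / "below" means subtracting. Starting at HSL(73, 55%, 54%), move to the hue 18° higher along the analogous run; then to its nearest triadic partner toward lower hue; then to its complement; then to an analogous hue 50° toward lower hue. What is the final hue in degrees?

+18° (analog 18° ↑): 73 + 18 = 91°
−120° (triadic ↓): 91 − 120 = -29 → -29 + 360 = 331°
+180° (complement): 331 + 180 = 511 → 511 − 360 = 151°
−50° (analog 50° ↓): 151 − 50 = 101°

101°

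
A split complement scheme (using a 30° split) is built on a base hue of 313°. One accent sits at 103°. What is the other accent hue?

Split-complementary hues sit 30° either side of the complement.
Complement of the base 313°: 313 + 180 = 493 → 493 − 360 = 133°
The given accent 103° is 30° one side of 133°; the other accent sits 30° the other side: 133 + 30 = 163°

163°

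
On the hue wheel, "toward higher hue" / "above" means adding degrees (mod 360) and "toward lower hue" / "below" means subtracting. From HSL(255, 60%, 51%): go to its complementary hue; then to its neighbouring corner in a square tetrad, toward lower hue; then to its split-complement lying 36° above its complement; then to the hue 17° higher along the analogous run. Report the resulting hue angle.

218°

+180° (complement): 255 + 180 = 435 → 435 − 360 = 75°
−90° (square ↓): 75 − 90 = -15 → -15 + 360 = 345°
+216° (split-comp 36° ↑): 345 + 216 = 561 → 561 − 360 = 201°
+17° (analog 17° ↑): 201 + 17 = 218°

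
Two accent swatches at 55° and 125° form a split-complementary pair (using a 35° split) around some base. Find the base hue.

270°

The accents sit 35° either side of the complement, so the complement is their short-arc midpoint on the wheel.
Short-arc midpoint of 55° and 125°: 90°.
Base is 180° from the complement: 90 − 180 = -90 → -90 + 360 = 270°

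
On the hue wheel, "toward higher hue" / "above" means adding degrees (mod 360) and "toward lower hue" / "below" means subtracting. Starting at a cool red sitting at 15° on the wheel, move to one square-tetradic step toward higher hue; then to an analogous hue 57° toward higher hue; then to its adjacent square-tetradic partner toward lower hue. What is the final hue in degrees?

15 + 90 = 105°   (square ↑)
105 + 57 = 162°   (analog 57° ↑)
162 − 90 = 72°   (square ↓)

72°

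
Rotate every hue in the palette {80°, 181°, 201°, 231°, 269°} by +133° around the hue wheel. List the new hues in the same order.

213°, 314°, 334°, 4°, 42°

80 + 133 = 213°
181 + 133 = 314°
201 + 133 = 334°
231 + 133 = 364 → 364 − 360 = 4°
269 + 133 = 402 → 402 − 360 = 42°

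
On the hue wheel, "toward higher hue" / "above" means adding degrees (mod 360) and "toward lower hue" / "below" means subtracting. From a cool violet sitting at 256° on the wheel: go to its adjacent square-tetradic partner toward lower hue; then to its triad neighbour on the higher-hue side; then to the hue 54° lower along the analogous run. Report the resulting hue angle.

square ↓ −90°: 256 − 90 = 166°
triadic ↑ +120°: 166 + 120 = 286°
analog 54° ↓ −54°: 286 − 54 = 232°

232°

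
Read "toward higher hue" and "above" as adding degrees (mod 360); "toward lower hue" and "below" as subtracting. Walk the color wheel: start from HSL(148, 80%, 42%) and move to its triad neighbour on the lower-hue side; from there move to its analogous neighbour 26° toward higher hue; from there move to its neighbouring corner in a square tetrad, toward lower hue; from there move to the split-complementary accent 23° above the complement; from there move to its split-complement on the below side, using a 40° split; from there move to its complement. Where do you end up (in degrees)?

127°

148 − 120 = 28°   (triadic ↓)
28 + 26 = 54°   (analog 26° ↑)
54 − 90 = -36 → -36 + 360 = 324°   (square ↓)
324 + 203 = 527 → 527 − 360 = 167°   (split-comp 23° ↑)
167 + 140 = 307°   (split-comp 40° ↓)
307 + 180 = 487 → 487 − 360 = 127°   (complement)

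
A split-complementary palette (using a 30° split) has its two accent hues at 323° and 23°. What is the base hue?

173°

The accents sit 30° either side of the complement, so the complement is their short-arc midpoint on the wheel.
Short-arc midpoint of 323° and 23°: 353°.
Base is 180° from the complement: 353 − 180 = 173°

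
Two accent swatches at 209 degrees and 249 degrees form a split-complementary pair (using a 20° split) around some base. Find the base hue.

49°

The accents sit 20° either side of the complement, so the complement is their short-arc midpoint on the wheel.
Short-arc midpoint of 209° and 249°: 229°.
Base is 180° from the complement: 229 − 180 = 49°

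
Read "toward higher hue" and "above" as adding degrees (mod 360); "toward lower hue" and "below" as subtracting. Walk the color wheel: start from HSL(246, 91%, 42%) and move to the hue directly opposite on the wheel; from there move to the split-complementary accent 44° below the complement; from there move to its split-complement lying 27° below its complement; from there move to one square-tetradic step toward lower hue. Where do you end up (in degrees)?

complement +180°: 246 + 180 = 426 → 426 − 360 = 66°
split-comp 44° ↓ +136°: 66 + 136 = 202°
split-comp 27° ↓ +153°: 202 + 153 = 355°
square ↓ −90°: 355 − 90 = 265°

265°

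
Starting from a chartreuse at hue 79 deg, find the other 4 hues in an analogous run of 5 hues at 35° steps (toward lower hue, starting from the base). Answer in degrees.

Analogous hues sit every 35° along the wheel.
79 − 35 = 44°
79 − 70 = 9°
79 − 105 = -26 → -26 + 360 = 334°
79 − 140 = -61 → -61 + 360 = 299°

44°, 9°, 334°, 299°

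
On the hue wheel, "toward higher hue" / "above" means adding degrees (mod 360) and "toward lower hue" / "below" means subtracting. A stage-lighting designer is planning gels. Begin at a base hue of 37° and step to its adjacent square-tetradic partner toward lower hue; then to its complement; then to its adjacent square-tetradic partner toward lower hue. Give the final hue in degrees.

−90° (square ↓): 37 − 90 = -53 → -53 + 360 = 307°
+180° (complement): 307 + 180 = 487 → 487 − 360 = 127°
−90° (square ↓): 127 − 90 = 37°

37°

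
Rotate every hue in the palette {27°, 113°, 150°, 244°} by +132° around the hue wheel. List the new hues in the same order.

159°, 245°, 282°, 16°

27 + 132 = 159°
113 + 132 = 245°
150 + 132 = 282°
244 + 132 = 376 → 376 − 360 = 16°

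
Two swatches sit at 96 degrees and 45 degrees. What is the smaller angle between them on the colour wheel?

|96 − 45| = 51.
51 ≤ 180, so the shorter arc is 51°.

51°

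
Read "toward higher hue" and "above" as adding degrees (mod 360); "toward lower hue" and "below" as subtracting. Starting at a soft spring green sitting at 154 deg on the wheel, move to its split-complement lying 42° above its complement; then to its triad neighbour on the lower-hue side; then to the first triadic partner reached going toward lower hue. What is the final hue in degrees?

split-comp 42° ↑ +222°: 154 + 222 = 376 → 376 − 360 = 16°
triadic ↓ −120°: 16 − 120 = -104 → -104 + 360 = 256°
triadic ↓ −120°: 256 − 120 = 136°

136°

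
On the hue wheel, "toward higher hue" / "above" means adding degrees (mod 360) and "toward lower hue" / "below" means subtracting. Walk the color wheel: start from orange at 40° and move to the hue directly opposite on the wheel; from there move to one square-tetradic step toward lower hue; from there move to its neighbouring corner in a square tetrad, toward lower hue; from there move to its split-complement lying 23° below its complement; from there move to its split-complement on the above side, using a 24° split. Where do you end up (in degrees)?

+180° (complement): 40 + 180 = 220°
−90° (square ↓): 220 − 90 = 130°
−90° (square ↓): 130 − 90 = 40°
+157° (split-comp 23° ↓): 40 + 157 = 197°
+204° (split-comp 24° ↑): 197 + 204 = 401 → 401 − 360 = 41°

41°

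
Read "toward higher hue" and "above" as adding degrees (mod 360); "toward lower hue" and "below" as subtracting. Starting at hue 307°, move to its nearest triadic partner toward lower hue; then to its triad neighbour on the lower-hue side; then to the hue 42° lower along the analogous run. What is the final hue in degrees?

triadic ↓ −120°: 307 − 120 = 187°
triadic ↓ −120°: 187 − 120 = 67°
analog 42° ↓ −42°: 67 − 42 = 25°

25°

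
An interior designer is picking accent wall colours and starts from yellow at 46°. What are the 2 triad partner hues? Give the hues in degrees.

A triad places three hues 120° apart.
46 + 120 = 166°
46 + 240 = 286°

166° and 286°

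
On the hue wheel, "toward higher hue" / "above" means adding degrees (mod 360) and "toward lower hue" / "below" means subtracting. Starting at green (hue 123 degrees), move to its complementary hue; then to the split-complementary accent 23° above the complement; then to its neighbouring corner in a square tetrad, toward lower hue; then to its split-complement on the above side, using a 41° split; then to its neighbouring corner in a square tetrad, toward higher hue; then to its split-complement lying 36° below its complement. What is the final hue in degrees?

151°

+180° (complement): 123 + 180 = 303°
+203° (split-comp 23° ↑): 303 + 203 = 506 → 506 − 360 = 146°
−90° (square ↓): 146 − 90 = 56°
+221° (split-comp 41° ↑): 56 + 221 = 277°
+90° (square ↑): 277 + 90 = 367 → 367 − 360 = 7°
+144° (split-comp 36° ↓): 7 + 144 = 151°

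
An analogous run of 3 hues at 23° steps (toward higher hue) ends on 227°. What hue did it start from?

2 steps of 23° (toward higher hue) give a net shift of +46°.
Start = end − shift: 227 − 46 = 181°

181°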